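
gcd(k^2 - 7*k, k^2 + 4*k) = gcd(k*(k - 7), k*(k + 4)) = k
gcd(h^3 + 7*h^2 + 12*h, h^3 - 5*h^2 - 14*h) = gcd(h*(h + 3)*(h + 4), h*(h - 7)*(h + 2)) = h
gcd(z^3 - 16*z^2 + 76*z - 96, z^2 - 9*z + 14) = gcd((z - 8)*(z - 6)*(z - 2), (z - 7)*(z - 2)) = z - 2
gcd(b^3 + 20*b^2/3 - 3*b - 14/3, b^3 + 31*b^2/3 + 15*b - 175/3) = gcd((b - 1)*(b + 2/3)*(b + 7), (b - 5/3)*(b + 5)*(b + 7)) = b + 7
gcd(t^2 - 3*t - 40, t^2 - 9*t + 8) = t - 8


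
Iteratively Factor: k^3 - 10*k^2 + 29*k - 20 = (k - 5)*(k^2 - 5*k + 4) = (k - 5)*(k - 4)*(k - 1)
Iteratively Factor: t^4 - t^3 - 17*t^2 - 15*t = (t - 5)*(t^3 + 4*t^2 + 3*t) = (t - 5)*(t + 3)*(t^2 + t) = t*(t - 5)*(t + 3)*(t + 1)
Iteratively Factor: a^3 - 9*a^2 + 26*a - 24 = (a - 4)*(a^2 - 5*a + 6) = (a - 4)*(a - 3)*(a - 2)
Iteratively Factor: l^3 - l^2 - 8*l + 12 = (l - 2)*(l^2 + l - 6) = (l - 2)^2*(l + 3)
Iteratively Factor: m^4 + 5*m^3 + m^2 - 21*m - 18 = (m + 3)*(m^3 + 2*m^2 - 5*m - 6) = (m + 3)^2*(m^2 - m - 2) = (m - 2)*(m + 3)^2*(m + 1)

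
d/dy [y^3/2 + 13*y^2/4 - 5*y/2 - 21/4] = 3*y^2/2 + 13*y/2 - 5/2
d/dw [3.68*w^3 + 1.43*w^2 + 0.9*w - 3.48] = 11.04*w^2 + 2.86*w + 0.9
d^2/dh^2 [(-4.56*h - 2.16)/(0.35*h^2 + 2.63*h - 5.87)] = (-(0.7*h + 2.63)*(1.4*h + 5.26)*(4.56*h + 2.16) + (9.576*h + 25.4976)*(0.35*h^2 + 2.63*h - 5.87))/(0.35*h^2 + 2.63*h - 5.87)^3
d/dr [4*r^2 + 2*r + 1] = 8*r + 2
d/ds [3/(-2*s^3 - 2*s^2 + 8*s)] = 3*(3*s^2 + 2*s - 4)/(2*s^2*(s^2 + s - 4)^2)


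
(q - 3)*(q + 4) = q^2 + q - 12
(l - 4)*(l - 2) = l^2 - 6*l + 8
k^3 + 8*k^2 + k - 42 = (k - 2)*(k + 3)*(k + 7)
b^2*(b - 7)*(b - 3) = b^4 - 10*b^3 + 21*b^2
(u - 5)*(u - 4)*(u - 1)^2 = u^4 - 11*u^3 + 39*u^2 - 49*u + 20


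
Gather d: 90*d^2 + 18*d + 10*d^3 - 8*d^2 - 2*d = 10*d^3 + 82*d^2 + 16*d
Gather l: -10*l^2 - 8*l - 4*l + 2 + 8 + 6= -10*l^2 - 12*l + 16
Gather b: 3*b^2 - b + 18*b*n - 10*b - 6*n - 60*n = 3*b^2 + b*(18*n - 11) - 66*n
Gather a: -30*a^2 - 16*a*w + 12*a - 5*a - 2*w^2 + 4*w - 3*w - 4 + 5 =-30*a^2 + a*(7 - 16*w) - 2*w^2 + w + 1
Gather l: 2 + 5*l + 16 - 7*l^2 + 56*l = -7*l^2 + 61*l + 18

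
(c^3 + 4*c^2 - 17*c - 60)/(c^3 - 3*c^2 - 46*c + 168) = (c^2 + 8*c + 15)/(c^2 + c - 42)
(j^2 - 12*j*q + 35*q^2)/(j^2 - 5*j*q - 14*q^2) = (j - 5*q)/(j + 2*q)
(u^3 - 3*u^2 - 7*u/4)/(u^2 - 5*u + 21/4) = u*(2*u + 1)/(2*u - 3)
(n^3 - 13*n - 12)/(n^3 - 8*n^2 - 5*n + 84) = (n + 1)/(n - 7)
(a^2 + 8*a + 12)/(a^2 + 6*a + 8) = (a + 6)/(a + 4)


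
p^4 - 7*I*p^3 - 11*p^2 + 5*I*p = p*(p - 5*I)*(p - I)^2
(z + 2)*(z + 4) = z^2 + 6*z + 8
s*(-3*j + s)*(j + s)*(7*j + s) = -21*j^3*s - 17*j^2*s^2 + 5*j*s^3 + s^4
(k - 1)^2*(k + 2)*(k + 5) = k^4 + 5*k^3 - 3*k^2 - 13*k + 10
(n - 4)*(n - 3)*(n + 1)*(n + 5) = n^4 - n^3 - 25*n^2 + 37*n + 60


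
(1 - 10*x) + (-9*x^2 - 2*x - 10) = -9*x^2 - 12*x - 9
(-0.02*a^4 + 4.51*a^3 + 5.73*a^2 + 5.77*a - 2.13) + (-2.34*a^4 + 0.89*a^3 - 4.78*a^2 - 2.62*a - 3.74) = -2.36*a^4 + 5.4*a^3 + 0.95*a^2 + 3.15*a - 5.87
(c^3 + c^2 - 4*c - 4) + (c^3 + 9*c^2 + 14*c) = 2*c^3 + 10*c^2 + 10*c - 4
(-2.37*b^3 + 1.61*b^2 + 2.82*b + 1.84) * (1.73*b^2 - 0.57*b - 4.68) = -4.1001*b^5 + 4.1362*b^4 + 15.0525*b^3 - 5.959*b^2 - 14.2464*b - 8.6112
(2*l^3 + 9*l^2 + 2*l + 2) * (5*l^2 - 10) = 10*l^5 + 45*l^4 - 10*l^3 - 80*l^2 - 20*l - 20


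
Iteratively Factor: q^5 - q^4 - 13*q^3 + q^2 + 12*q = (q + 3)*(q^4 - 4*q^3 - q^2 + 4*q) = (q - 4)*(q + 3)*(q^3 - q) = (q - 4)*(q - 1)*(q + 3)*(q^2 + q) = (q - 4)*(q - 1)*(q + 1)*(q + 3)*(q)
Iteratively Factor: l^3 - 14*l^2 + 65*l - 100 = (l - 5)*(l^2 - 9*l + 20) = (l - 5)*(l - 4)*(l - 5)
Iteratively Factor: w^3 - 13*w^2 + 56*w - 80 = (w - 5)*(w^2 - 8*w + 16) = (w - 5)*(w - 4)*(w - 4)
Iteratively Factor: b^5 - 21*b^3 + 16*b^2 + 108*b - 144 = (b + 4)*(b^4 - 4*b^3 - 5*b^2 + 36*b - 36) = (b - 2)*(b + 4)*(b^3 - 2*b^2 - 9*b + 18) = (b - 3)*(b - 2)*(b + 4)*(b^2 + b - 6) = (b - 3)*(b - 2)^2*(b + 4)*(b + 3)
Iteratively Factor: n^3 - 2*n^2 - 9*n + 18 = (n + 3)*(n^2 - 5*n + 6) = (n - 3)*(n + 3)*(n - 2)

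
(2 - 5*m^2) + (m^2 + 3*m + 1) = -4*m^2 + 3*m + 3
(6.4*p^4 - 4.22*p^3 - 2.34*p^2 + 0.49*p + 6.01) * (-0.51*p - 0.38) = -3.264*p^5 - 0.2798*p^4 + 2.797*p^3 + 0.6393*p^2 - 3.2513*p - 2.2838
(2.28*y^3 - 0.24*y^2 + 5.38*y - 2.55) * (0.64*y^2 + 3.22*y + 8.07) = 1.4592*y^5 + 7.188*y^4 + 21.07*y^3 + 13.7548*y^2 + 35.2056*y - 20.5785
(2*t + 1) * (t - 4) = 2*t^2 - 7*t - 4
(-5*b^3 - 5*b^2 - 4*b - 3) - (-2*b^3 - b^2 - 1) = -3*b^3 - 4*b^2 - 4*b - 2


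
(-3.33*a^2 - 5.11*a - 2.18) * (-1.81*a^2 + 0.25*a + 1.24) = 6.0273*a^4 + 8.4166*a^3 - 1.4609*a^2 - 6.8814*a - 2.7032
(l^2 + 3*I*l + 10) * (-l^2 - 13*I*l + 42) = -l^4 - 16*I*l^3 + 71*l^2 - 4*I*l + 420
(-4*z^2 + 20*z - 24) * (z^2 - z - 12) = -4*z^4 + 24*z^3 + 4*z^2 - 216*z + 288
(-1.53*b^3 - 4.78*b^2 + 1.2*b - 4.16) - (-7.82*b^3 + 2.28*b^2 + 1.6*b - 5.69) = 6.29*b^3 - 7.06*b^2 - 0.4*b + 1.53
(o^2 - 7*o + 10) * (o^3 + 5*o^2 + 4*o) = o^5 - 2*o^4 - 21*o^3 + 22*o^2 + 40*o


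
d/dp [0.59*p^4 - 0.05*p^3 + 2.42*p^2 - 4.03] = p*(2.36*p^2 - 0.15*p + 4.84)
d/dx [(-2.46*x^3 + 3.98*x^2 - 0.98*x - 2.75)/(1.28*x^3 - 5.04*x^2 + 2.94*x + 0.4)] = (-1.77635683940025e-15*x^5 + 7.304*x^4 - 11.956*x^3 + 14.37*x^2 - 24.536*x + 7.693)/(1.6384*x^6 - 12.9024*x^5 + 32.928*x^4 - 28.6112*x^3 + 4.6116*x^2 + 2.352*x + 0.16)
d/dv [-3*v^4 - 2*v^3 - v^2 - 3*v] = -12*v^3 - 6*v^2 - 2*v - 3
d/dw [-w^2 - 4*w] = -2*w - 4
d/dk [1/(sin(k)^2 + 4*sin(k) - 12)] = -2*(sin(k) + 2)*cos(k)/(sin(k)^2 + 4*sin(k) - 12)^2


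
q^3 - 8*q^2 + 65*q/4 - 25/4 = (q - 5)*(q - 5/2)*(q - 1/2)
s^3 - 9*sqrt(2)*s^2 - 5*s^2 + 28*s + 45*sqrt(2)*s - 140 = (s - 5)*(s - 7*sqrt(2))*(s - 2*sqrt(2))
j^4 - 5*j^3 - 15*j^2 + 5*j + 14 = (j - 7)*(j - 1)*(j + 1)*(j + 2)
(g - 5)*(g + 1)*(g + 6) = g^3 + 2*g^2 - 29*g - 30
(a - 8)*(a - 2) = a^2 - 10*a + 16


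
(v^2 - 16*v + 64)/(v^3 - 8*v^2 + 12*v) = (v^2 - 16*v + 64)/(v*(v^2 - 8*v + 12))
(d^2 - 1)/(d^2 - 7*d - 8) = (d - 1)/(d - 8)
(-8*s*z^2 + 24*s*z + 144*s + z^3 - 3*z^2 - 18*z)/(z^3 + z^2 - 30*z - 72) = (-8*s + z)/(z + 4)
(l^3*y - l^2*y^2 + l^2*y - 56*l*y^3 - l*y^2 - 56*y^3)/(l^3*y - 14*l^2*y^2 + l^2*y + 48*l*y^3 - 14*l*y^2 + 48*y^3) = (-l - 7*y)/(-l + 6*y)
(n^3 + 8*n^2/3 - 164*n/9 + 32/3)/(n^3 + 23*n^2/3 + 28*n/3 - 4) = (9*n^2 - 30*n + 16)/(3*(3*n^2 + 5*n - 2))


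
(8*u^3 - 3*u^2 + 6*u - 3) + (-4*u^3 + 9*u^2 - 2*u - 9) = 4*u^3 + 6*u^2 + 4*u - 12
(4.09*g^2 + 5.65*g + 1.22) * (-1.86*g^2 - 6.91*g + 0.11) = -7.6074*g^4 - 38.7709*g^3 - 40.8608*g^2 - 7.8087*g + 0.1342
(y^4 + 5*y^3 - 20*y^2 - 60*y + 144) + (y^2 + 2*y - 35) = y^4 + 5*y^3 - 19*y^2 - 58*y + 109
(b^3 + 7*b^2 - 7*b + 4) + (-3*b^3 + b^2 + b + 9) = -2*b^3 + 8*b^2 - 6*b + 13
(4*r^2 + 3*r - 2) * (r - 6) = 4*r^3 - 21*r^2 - 20*r + 12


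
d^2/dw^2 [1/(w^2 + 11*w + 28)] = 2*(-w^2 - 11*w + (2*w + 11)^2 - 28)/(w^2 + 11*w + 28)^3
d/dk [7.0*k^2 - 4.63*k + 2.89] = 14.0*k - 4.63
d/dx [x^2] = 2*x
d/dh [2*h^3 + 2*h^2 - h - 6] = 6*h^2 + 4*h - 1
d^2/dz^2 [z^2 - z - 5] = 2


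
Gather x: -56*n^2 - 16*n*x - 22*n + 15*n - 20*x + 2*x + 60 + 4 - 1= -56*n^2 - 7*n + x*(-16*n - 18) + 63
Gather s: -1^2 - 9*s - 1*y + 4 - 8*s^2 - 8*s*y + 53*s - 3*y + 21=-8*s^2 + s*(44 - 8*y) - 4*y + 24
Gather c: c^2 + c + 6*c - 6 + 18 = c^2 + 7*c + 12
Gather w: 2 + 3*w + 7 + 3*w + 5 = 6*w + 14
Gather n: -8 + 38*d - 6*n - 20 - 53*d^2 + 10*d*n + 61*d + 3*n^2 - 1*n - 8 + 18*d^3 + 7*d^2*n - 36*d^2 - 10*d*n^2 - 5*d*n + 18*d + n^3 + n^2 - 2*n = 18*d^3 - 89*d^2 + 117*d + n^3 + n^2*(4 - 10*d) + n*(7*d^2 + 5*d - 9) - 36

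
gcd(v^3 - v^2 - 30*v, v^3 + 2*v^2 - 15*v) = v^2 + 5*v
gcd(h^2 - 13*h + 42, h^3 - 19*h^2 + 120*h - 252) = h^2 - 13*h + 42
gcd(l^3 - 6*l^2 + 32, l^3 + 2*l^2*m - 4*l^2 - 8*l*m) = l - 4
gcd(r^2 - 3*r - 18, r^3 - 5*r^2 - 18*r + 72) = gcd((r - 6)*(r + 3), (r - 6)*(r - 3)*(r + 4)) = r - 6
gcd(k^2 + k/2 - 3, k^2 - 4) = k + 2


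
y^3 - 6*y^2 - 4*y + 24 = (y - 6)*(y - 2)*(y + 2)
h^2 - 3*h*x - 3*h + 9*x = (h - 3)*(h - 3*x)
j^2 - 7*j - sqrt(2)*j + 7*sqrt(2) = (j - 7)*(j - sqrt(2))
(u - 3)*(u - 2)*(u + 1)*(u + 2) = u^4 - 2*u^3 - 7*u^2 + 8*u + 12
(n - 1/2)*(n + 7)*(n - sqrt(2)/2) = n^3 - sqrt(2)*n^2/2 + 13*n^2/2 - 13*sqrt(2)*n/4 - 7*n/2 + 7*sqrt(2)/4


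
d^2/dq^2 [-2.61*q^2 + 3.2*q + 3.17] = -5.22000000000000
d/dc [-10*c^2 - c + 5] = -20*c - 1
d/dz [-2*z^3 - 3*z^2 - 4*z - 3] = -6*z^2 - 6*z - 4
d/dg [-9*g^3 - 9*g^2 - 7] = 9*g*(-3*g - 2)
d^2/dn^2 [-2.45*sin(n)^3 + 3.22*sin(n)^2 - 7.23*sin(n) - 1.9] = 9.0675*sin(n) - 5.5125*sin(3*n) + 6.44*cos(2*n)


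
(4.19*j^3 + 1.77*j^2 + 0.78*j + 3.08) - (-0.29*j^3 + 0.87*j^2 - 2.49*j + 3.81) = 4.48*j^3 + 0.9*j^2 + 3.27*j - 0.73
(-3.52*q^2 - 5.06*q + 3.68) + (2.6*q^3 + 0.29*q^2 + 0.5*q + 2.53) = 2.6*q^3 - 3.23*q^2 - 4.56*q + 6.21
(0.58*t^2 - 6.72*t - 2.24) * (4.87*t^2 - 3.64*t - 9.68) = 2.8246*t^4 - 34.8376*t^3 + 7.9376*t^2 + 73.2032*t + 21.6832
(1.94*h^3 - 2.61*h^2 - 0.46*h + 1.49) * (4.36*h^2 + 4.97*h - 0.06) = 8.4584*h^5 - 1.7378*h^4 - 15.0937*h^3 + 4.3668*h^2 + 7.4329*h - 0.0894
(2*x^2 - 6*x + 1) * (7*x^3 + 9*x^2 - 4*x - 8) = 14*x^5 - 24*x^4 - 55*x^3 + 17*x^2 + 44*x - 8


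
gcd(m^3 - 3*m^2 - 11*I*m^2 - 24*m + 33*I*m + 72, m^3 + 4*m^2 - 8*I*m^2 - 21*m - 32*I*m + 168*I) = m^2 + m*(-3 - 8*I) + 24*I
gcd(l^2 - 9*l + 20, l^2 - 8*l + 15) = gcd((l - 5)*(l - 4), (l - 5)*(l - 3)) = l - 5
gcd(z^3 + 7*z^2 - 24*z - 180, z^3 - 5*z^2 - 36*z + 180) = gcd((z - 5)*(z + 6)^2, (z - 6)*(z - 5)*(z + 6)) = z^2 + z - 30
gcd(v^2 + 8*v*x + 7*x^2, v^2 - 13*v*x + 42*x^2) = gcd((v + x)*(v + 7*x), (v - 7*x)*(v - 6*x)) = 1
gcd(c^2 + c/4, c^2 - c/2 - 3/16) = c + 1/4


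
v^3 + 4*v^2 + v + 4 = (v + 4)*(v - I)*(v + I)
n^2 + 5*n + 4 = (n + 1)*(n + 4)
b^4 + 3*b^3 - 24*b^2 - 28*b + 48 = (b - 4)*(b - 1)*(b + 2)*(b + 6)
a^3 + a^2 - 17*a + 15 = (a - 3)*(a - 1)*(a + 5)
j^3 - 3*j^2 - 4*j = j*(j - 4)*(j + 1)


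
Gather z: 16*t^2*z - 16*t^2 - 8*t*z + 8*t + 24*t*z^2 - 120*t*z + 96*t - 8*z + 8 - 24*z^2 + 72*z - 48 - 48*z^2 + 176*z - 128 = -16*t^2 + 104*t + z^2*(24*t - 72) + z*(16*t^2 - 128*t + 240) - 168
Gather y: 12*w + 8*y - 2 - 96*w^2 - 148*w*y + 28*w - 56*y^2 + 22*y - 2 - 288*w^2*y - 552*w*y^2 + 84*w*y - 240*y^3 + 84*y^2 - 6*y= -96*w^2 + 40*w - 240*y^3 + y^2*(28 - 552*w) + y*(-288*w^2 - 64*w + 24) - 4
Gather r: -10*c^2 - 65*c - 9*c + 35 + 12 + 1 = -10*c^2 - 74*c + 48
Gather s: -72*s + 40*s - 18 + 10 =-32*s - 8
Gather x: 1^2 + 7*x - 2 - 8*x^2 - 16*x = -8*x^2 - 9*x - 1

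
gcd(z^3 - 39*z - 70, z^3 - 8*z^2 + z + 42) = z^2 - 5*z - 14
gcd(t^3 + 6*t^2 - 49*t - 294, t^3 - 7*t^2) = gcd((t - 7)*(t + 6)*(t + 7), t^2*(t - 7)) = t - 7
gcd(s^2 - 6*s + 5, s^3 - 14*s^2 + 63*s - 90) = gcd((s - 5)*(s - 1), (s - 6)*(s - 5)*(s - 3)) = s - 5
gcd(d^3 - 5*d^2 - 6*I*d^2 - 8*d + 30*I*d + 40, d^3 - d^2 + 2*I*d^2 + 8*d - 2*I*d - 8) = d - 2*I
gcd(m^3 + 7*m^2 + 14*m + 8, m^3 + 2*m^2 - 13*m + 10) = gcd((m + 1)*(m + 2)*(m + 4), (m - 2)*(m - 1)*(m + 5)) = 1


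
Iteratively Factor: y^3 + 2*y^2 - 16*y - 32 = (y + 4)*(y^2 - 2*y - 8) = (y + 2)*(y + 4)*(y - 4)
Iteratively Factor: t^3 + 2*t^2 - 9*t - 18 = (t - 3)*(t^2 + 5*t + 6) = (t - 3)*(t + 2)*(t + 3)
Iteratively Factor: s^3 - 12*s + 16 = (s - 2)*(s^2 + 2*s - 8) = (s - 2)*(s + 4)*(s - 2)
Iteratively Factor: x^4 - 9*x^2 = (x + 3)*(x^3 - 3*x^2) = x*(x + 3)*(x^2 - 3*x) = x^2*(x + 3)*(x - 3)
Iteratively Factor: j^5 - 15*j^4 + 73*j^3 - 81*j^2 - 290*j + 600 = (j - 5)*(j^4 - 10*j^3 + 23*j^2 + 34*j - 120) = (j - 5)^2*(j^3 - 5*j^2 - 2*j + 24) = (j - 5)^2*(j - 4)*(j^2 - j - 6) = (j - 5)^2*(j - 4)*(j + 2)*(j - 3)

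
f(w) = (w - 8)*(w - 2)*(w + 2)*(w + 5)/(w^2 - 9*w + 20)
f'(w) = (9 - 2*w)*(w - 8)*(w - 2)*(w + 2)*(w + 5)/(w^2 - 9*w + 20)^2 + (w - 8)*(w - 2)*(w + 2)/(w^2 - 9*w + 20) + (w - 8)*(w - 2)*(w + 5)/(w^2 - 9*w + 20) + (w - 8)*(w + 2)*(w + 5)/(w^2 - 9*w + 20) + (w - 2)*(w + 2)*(w + 5)/(w^2 - 9*w + 20)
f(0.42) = 9.58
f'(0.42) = 3.17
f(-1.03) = 3.47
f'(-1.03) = 4.19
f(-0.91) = 3.98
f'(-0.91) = 4.30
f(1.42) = 9.07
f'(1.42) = -6.90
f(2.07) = -2.11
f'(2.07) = -32.45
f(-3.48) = -2.23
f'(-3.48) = 0.08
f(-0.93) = 3.90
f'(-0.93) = 4.28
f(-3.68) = -2.21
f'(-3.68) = -0.32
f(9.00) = 53.90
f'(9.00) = 46.10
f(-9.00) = 28.77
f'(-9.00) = -11.34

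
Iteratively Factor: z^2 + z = (z)*(z + 1)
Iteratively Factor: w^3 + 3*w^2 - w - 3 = (w + 3)*(w^2 - 1) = (w + 1)*(w + 3)*(w - 1)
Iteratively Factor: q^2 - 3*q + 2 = (q - 2)*(q - 1)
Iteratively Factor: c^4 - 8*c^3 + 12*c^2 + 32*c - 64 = (c - 4)*(c^3 - 4*c^2 - 4*c + 16) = (c - 4)^2*(c^2 - 4) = (c - 4)^2*(c + 2)*(c - 2)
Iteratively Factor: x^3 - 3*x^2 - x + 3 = (x + 1)*(x^2 - 4*x + 3) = (x - 1)*(x + 1)*(x - 3)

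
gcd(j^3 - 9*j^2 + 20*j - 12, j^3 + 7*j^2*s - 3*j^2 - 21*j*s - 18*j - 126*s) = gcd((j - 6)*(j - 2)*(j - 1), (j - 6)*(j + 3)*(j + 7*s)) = j - 6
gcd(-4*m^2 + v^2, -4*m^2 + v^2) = -4*m^2 + v^2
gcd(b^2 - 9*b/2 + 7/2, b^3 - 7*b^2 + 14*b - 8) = b - 1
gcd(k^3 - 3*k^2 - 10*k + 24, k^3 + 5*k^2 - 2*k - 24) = k^2 + k - 6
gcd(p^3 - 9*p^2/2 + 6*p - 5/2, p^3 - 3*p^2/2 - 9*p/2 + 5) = p^2 - 7*p/2 + 5/2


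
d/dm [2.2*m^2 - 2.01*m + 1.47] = 4.4*m - 2.01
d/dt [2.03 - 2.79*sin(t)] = -2.79*cos(t)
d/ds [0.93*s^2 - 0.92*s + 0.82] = 1.86*s - 0.92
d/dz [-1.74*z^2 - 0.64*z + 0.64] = -3.48*z - 0.64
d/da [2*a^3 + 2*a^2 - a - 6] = 6*a^2 + 4*a - 1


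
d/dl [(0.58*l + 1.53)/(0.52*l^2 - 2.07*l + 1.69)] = (-0.3016*l^2 - 1.5912*l + 4.1473)/(0.2704*l^4 - 2.1528*l^3 + 6.0425*l^2 - 6.9966*l + 2.8561)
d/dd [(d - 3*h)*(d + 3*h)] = 2*d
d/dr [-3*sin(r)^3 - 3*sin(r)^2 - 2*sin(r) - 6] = (-6*sin(r) + 9*cos(r)^2 - 11)*cos(r)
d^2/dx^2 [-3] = 0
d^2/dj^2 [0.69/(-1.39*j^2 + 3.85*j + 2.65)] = (-2.666298*j^2 + 7.38507*j + 0.69*(2.78*j - 3.85)*(5.56*j - 7.7) + 5.08323)/(-1.39*j^2 + 3.85*j + 2.65)^3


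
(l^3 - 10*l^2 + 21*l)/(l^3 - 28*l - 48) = l*(-l^2 + 10*l - 21)/(-l^3 + 28*l + 48)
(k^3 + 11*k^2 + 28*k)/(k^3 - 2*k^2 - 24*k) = (k + 7)/(k - 6)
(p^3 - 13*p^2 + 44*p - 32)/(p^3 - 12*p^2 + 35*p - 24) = (p - 4)/(p - 3)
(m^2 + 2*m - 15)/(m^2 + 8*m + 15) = (m - 3)/(m + 3)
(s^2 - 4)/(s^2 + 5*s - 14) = (s + 2)/(s + 7)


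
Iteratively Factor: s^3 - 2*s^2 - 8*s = (s - 4)*(s^2 + 2*s) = (s - 4)*(s + 2)*(s)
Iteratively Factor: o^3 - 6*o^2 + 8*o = (o - 2)*(o^2 - 4*o) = o*(o - 2)*(o - 4)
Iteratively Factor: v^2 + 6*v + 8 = (v + 2)*(v + 4)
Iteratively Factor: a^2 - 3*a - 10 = (a + 2)*(a - 5)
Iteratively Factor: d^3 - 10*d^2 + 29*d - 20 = (d - 1)*(d^2 - 9*d + 20) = (d - 5)*(d - 1)*(d - 4)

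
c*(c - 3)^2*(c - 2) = c^4 - 8*c^3 + 21*c^2 - 18*c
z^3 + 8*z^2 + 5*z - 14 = (z - 1)*(z + 2)*(z + 7)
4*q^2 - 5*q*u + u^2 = (-4*q + u)*(-q + u)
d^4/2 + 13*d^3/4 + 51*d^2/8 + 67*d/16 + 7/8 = (d/2 + 1)*(d + 1/2)^2*(d + 7/2)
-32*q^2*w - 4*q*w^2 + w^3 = w*(-8*q + w)*(4*q + w)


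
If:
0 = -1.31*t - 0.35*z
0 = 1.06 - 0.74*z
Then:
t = -0.38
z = 1.43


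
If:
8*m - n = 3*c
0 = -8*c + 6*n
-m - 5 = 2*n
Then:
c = -120/77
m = -65/77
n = -160/77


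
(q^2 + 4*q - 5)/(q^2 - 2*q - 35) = (q - 1)/(q - 7)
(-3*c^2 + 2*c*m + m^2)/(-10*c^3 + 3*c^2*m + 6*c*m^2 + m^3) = (3*c + m)/(10*c^2 + 7*c*m + m^2)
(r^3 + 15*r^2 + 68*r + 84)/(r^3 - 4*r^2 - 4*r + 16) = (r^2 + 13*r + 42)/(r^2 - 6*r + 8)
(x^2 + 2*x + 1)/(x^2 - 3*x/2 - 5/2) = 2*(x + 1)/(2*x - 5)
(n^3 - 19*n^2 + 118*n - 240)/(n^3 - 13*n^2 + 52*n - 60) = (n - 8)/(n - 2)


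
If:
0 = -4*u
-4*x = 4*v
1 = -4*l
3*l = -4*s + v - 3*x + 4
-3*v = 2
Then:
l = -1/4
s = 25/48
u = 0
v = -2/3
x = 2/3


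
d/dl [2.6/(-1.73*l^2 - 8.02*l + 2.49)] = (8.996*l + 20.852)/(1.73*l^2 + 8.02*l - 2.49)^2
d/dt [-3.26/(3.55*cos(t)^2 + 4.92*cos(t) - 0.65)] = -(23.146*cos(t) + 16.0392)*sin(t)/(3.55*cos(t)^2 + 4.92*cos(t) - 0.65)^2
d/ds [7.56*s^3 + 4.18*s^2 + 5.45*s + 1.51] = 22.68*s^2 + 8.36*s + 5.45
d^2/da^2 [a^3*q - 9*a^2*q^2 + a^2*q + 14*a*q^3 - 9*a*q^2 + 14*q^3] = 2*q*(3*a - 9*q + 1)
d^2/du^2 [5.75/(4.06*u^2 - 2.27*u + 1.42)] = (-189.5614*u^2 + 105.9863*u + 5.75*(8.12*u - 2.27)*(16.24*u - 4.54) - 66.2998)/(4.06*u^2 - 2.27*u + 1.42)^3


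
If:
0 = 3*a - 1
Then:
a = 1/3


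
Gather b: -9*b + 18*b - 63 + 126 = 9*b + 63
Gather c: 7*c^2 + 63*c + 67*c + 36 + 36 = 7*c^2 + 130*c + 72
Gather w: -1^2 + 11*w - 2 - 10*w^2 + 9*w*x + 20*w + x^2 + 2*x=-10*w^2 + w*(9*x + 31) + x^2 + 2*x - 3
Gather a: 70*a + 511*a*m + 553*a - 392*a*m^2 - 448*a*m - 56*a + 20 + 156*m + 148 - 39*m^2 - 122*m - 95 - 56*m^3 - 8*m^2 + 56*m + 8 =a*(-392*m^2 + 63*m + 567) - 56*m^3 - 47*m^2 + 90*m + 81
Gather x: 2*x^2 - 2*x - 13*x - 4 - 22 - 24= 2*x^2 - 15*x - 50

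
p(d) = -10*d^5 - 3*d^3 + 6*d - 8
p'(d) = -50*d^4 - 9*d^2 + 6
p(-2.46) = 922.80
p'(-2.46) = -1879.56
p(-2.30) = 658.34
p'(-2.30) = -1440.82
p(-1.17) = 11.71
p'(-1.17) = -100.01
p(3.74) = -7459.92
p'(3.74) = -9902.54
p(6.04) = -81019.60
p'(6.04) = -66867.69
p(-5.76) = 63934.13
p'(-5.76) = -55330.26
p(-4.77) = 24983.00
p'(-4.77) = -26083.50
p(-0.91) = -4.96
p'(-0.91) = -35.74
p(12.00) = -2493440.00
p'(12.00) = -1038090.00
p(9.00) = -592631.00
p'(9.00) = -328773.00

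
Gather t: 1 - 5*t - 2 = -5*t - 1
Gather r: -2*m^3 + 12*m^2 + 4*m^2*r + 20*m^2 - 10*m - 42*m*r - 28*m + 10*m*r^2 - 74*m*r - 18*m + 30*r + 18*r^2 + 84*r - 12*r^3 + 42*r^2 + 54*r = -2*m^3 + 32*m^2 - 56*m - 12*r^3 + r^2*(10*m + 60) + r*(4*m^2 - 116*m + 168)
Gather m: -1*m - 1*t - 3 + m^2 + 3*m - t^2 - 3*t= m^2 + 2*m - t^2 - 4*t - 3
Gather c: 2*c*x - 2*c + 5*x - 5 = c*(2*x - 2) + 5*x - 5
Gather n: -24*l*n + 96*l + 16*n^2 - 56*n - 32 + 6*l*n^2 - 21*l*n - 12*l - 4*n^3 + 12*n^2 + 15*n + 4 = 84*l - 4*n^3 + n^2*(6*l + 28) + n*(-45*l - 41) - 28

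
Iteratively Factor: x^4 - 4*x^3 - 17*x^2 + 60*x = (x + 4)*(x^3 - 8*x^2 + 15*x) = x*(x + 4)*(x^2 - 8*x + 15) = x*(x - 3)*(x + 4)*(x - 5)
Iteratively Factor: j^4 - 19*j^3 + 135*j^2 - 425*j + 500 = (j - 4)*(j^3 - 15*j^2 + 75*j - 125) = (j - 5)*(j - 4)*(j^2 - 10*j + 25) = (j - 5)^2*(j - 4)*(j - 5)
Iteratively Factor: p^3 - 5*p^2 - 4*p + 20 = (p + 2)*(p^2 - 7*p + 10) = (p - 5)*(p + 2)*(p - 2)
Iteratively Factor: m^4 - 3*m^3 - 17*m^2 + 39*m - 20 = (m - 1)*(m^3 - 2*m^2 - 19*m + 20) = (m - 5)*(m - 1)*(m^2 + 3*m - 4) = (m - 5)*(m - 1)*(m + 4)*(m - 1)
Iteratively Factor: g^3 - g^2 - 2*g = (g + 1)*(g^2 - 2*g) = (g - 2)*(g + 1)*(g)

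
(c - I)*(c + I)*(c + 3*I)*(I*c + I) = I*c^4 - 3*c^3 + I*c^3 - 3*c^2 + I*c^2 - 3*c + I*c - 3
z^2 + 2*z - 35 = (z - 5)*(z + 7)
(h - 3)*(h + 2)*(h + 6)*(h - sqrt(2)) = h^4 - sqrt(2)*h^3 + 5*h^3 - 12*h^2 - 5*sqrt(2)*h^2 - 36*h + 12*sqrt(2)*h + 36*sqrt(2)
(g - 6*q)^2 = g^2 - 12*g*q + 36*q^2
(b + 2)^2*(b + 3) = b^3 + 7*b^2 + 16*b + 12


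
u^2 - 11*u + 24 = (u - 8)*(u - 3)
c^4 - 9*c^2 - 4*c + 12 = (c - 3)*(c - 1)*(c + 2)^2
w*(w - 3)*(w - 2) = w^3 - 5*w^2 + 6*w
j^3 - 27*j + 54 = (j - 3)^2*(j + 6)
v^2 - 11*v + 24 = (v - 8)*(v - 3)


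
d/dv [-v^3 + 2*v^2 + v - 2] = -3*v^2 + 4*v + 1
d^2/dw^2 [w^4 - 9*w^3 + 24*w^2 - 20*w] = 12*w^2 - 54*w + 48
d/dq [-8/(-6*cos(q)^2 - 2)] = 48*sin(2*q)/(3*cos(2*q) + 5)^2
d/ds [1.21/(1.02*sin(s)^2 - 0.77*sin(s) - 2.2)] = (0.9317 - 2.4684*sin(s))*cos(s)/(-1.02*sin(s)^2 + 0.77*sin(s) + 2.2)^2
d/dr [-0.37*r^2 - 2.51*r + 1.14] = -0.74*r - 2.51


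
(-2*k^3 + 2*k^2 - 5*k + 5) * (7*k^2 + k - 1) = -14*k^5 + 12*k^4 - 31*k^3 + 28*k^2 + 10*k - 5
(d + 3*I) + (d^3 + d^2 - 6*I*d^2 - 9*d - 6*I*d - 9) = d^3 + d^2 - 6*I*d^2 - 8*d - 6*I*d - 9 + 3*I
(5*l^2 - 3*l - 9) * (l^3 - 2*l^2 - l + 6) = 5*l^5 - 13*l^4 - 8*l^3 + 51*l^2 - 9*l - 54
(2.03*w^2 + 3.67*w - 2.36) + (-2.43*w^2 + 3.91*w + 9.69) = -0.4*w^2 + 7.58*w + 7.33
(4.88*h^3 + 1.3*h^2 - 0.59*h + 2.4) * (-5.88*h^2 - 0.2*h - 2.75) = -28.6944*h^5 - 8.62*h^4 - 10.2108*h^3 - 17.569*h^2 + 1.1425*h - 6.6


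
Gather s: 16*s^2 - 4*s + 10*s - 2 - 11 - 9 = 16*s^2 + 6*s - 22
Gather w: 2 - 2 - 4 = -4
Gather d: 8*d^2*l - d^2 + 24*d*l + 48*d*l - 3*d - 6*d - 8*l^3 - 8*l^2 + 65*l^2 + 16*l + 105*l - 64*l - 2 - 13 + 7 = d^2*(8*l - 1) + d*(72*l - 9) - 8*l^3 + 57*l^2 + 57*l - 8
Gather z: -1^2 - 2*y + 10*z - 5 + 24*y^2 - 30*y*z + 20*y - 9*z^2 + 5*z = 24*y^2 + 18*y - 9*z^2 + z*(15 - 30*y) - 6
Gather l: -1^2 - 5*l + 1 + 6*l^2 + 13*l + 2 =6*l^2 + 8*l + 2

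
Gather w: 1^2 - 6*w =1 - 6*w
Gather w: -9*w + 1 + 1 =2 - 9*w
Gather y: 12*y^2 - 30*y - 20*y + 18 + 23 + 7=12*y^2 - 50*y + 48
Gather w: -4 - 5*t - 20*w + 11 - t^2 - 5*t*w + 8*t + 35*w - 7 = -t^2 + 3*t + w*(15 - 5*t)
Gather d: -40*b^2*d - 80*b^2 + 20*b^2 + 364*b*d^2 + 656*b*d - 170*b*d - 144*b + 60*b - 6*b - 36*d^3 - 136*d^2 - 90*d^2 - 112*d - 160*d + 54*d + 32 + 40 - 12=-60*b^2 - 90*b - 36*d^3 + d^2*(364*b - 226) + d*(-40*b^2 + 486*b - 218) + 60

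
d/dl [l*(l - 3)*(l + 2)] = 3*l^2 - 2*l - 6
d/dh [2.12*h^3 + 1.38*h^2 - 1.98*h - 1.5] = 6.36*h^2 + 2.76*h - 1.98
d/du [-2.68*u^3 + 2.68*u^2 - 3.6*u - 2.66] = -8.04*u^2 + 5.36*u - 3.6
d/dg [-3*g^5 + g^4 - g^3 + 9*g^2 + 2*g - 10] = -15*g^4 + 4*g^3 - 3*g^2 + 18*g + 2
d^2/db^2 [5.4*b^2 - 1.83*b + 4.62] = 10.8000000000000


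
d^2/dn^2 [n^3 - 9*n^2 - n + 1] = 6*n - 18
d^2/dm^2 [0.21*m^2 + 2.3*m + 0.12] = 0.420000000000000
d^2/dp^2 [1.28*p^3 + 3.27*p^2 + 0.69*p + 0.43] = 7.68*p + 6.54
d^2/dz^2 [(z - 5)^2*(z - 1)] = 6*z - 22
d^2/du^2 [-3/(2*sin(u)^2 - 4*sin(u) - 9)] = 12*(-4*sin(u)^4 + 6*sin(u)^3 - 16*sin(u)^2 - 3*sin(u) + 17)/(4*sin(u) + cos(2*u) + 8)^3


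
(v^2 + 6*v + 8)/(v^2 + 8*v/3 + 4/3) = 3*(v + 4)/(3*v + 2)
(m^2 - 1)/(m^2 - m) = (m + 1)/m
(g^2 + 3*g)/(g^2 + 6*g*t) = (g + 3)/(g + 6*t)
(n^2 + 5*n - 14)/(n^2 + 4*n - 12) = (n + 7)/(n + 6)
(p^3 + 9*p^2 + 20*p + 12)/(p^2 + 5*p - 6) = (p^2 + 3*p + 2)/(p - 1)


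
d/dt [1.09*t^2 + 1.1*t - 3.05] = 2.18*t + 1.1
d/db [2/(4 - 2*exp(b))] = exp(b)/(exp(b) - 2)^2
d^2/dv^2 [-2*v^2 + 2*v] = -4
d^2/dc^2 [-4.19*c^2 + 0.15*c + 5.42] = -8.38000000000000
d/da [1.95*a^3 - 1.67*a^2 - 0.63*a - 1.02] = 5.85*a^2 - 3.34*a - 0.63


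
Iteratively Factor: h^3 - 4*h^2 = (h)*(h^2 - 4*h) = h*(h - 4)*(h)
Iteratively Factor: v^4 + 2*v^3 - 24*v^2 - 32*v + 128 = (v - 4)*(v^3 + 6*v^2 - 32) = (v - 4)*(v + 4)*(v^2 + 2*v - 8) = (v - 4)*(v + 4)^2*(v - 2)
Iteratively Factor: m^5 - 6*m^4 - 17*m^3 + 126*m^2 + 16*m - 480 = (m - 4)*(m^4 - 2*m^3 - 25*m^2 + 26*m + 120) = (m - 5)*(m - 4)*(m^3 + 3*m^2 - 10*m - 24) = (m - 5)*(m - 4)*(m - 3)*(m^2 + 6*m + 8) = (m - 5)*(m - 4)*(m - 3)*(m + 2)*(m + 4)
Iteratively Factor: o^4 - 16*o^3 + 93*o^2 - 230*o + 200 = (o - 4)*(o^3 - 12*o^2 + 45*o - 50) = (o - 4)*(o - 2)*(o^2 - 10*o + 25) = (o - 5)*(o - 4)*(o - 2)*(o - 5)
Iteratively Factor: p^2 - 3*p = (p)*(p - 3)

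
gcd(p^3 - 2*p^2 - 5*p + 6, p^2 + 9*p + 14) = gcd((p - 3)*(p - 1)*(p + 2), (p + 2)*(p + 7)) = p + 2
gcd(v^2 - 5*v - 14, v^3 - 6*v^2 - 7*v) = v - 7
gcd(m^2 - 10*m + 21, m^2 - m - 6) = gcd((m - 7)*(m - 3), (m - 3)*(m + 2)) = m - 3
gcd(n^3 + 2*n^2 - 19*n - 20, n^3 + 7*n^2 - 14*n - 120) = n^2 + n - 20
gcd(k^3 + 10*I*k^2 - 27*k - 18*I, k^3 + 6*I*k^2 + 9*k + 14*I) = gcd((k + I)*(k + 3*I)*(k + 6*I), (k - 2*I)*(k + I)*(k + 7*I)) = k + I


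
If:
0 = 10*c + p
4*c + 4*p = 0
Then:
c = 0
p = 0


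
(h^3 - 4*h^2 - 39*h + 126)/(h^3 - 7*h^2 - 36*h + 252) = (h - 3)/(h - 6)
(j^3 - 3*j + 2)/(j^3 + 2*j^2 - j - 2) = (j - 1)/(j + 1)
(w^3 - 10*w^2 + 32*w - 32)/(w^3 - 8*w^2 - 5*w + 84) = (w^2 - 6*w + 8)/(w^2 - 4*w - 21)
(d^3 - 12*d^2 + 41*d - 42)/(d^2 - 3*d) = d - 9 + 14/d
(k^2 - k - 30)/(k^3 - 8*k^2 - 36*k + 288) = (k + 5)/(k^2 - 2*k - 48)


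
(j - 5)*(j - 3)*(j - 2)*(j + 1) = j^4 - 9*j^3 + 21*j^2 + j - 30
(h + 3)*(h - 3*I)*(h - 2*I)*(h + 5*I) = h^4 + 3*h^3 + 19*h^2 + 57*h - 30*I*h - 90*I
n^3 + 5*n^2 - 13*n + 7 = (n - 1)^2*(n + 7)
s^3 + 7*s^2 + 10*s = s*(s + 2)*(s + 5)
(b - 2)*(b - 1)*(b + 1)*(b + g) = b^4 + b^3*g - 2*b^3 - 2*b^2*g - b^2 - b*g + 2*b + 2*g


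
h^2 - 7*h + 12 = (h - 4)*(h - 3)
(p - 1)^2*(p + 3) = p^3 + p^2 - 5*p + 3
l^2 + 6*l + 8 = (l + 2)*(l + 4)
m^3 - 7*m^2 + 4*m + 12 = (m - 6)*(m - 2)*(m + 1)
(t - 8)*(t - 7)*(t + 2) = t^3 - 13*t^2 + 26*t + 112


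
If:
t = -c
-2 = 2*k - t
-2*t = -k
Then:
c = 2/3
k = -4/3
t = -2/3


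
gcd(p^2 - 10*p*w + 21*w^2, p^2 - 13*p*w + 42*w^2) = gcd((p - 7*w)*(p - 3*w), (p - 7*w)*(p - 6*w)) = p - 7*w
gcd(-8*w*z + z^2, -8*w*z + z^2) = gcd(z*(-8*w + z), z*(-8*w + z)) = -8*w*z + z^2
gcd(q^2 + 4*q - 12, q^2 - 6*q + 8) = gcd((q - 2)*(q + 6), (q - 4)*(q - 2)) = q - 2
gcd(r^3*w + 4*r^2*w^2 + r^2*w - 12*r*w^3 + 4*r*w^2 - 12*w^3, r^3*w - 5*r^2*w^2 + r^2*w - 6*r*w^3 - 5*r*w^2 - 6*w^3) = r*w + w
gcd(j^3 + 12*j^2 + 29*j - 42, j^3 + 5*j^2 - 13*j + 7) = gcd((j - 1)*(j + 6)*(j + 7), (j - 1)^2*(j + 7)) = j^2 + 6*j - 7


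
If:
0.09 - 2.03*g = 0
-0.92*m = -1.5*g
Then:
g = 0.04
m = 0.07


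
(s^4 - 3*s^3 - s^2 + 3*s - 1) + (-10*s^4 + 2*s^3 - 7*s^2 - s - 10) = -9*s^4 - s^3 - 8*s^2 + 2*s - 11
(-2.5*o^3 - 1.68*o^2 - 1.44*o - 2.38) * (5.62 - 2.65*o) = 6.625*o^4 - 9.598*o^3 - 5.6256*o^2 - 1.7858*o - 13.3756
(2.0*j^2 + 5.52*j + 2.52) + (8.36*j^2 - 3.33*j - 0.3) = 10.36*j^2 + 2.19*j + 2.22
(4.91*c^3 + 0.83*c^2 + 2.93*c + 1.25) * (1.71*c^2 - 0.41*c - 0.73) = 8.3961*c^5 - 0.5938*c^4 + 1.0857*c^3 + 0.3303*c^2 - 2.6514*c - 0.9125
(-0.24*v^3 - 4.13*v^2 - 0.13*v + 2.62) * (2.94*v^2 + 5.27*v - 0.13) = -0.7056*v^5 - 13.407*v^4 - 22.1161*v^3 + 7.5546*v^2 + 13.8243*v - 0.3406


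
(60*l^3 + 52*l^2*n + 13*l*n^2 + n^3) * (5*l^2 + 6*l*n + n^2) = 300*l^5 + 620*l^4*n + 437*l^3*n^2 + 135*l^2*n^3 + 19*l*n^4 + n^5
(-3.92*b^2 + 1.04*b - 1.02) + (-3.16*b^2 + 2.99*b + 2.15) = -7.08*b^2 + 4.03*b + 1.13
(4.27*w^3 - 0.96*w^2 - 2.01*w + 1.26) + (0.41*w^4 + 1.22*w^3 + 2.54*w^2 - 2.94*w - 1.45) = 0.41*w^4 + 5.49*w^3 + 1.58*w^2 - 4.95*w - 0.19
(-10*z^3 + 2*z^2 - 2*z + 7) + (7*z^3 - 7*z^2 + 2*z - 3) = -3*z^3 - 5*z^2 + 4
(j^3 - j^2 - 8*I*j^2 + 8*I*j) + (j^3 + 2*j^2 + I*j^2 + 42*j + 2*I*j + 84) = 2*j^3 + j^2 - 7*I*j^2 + 42*j + 10*I*j + 84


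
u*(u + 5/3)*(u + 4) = u^3 + 17*u^2/3 + 20*u/3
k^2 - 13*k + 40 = (k - 8)*(k - 5)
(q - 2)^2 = q^2 - 4*q + 4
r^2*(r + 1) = r^3 + r^2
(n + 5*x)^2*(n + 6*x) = n^3 + 16*n^2*x + 85*n*x^2 + 150*x^3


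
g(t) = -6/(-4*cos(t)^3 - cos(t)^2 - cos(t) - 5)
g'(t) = -6*(-12*sin(t)*cos(t)^2 - 2*sin(t)*cos(t) - sin(t))/(-4*cos(t)^3 - cos(t)^2 - cos(t) - 5)^2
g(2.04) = 1.37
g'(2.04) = 0.71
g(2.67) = 2.89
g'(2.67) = 5.54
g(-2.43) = 1.95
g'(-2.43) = -2.63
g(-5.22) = 0.97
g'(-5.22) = 0.66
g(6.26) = 0.55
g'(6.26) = -0.02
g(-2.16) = 1.48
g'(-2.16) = -1.08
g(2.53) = 2.26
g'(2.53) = 3.62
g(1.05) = 0.96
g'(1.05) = 0.66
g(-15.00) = 1.96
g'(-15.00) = -2.66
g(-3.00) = 5.41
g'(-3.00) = -7.42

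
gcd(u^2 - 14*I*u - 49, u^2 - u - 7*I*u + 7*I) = u - 7*I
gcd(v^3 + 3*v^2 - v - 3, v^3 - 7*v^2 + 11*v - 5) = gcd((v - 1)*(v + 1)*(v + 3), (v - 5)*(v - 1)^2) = v - 1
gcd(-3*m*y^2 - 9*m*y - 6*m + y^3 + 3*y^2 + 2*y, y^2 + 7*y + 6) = y + 1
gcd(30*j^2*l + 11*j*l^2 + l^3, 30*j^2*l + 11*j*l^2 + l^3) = 30*j^2*l + 11*j*l^2 + l^3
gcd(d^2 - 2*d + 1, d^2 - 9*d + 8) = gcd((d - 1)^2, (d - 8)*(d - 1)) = d - 1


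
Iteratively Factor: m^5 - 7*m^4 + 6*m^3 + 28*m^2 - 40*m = (m - 5)*(m^4 - 2*m^3 - 4*m^2 + 8*m) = m*(m - 5)*(m^3 - 2*m^2 - 4*m + 8) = m*(m - 5)*(m - 2)*(m^2 - 4) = m*(m - 5)*(m - 2)^2*(m + 2)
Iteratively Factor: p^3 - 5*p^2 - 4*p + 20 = (p - 5)*(p^2 - 4) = (p - 5)*(p + 2)*(p - 2)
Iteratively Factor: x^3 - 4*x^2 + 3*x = (x - 3)*(x^2 - x) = (x - 3)*(x - 1)*(x)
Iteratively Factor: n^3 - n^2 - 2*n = (n)*(n^2 - n - 2) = n*(n + 1)*(n - 2)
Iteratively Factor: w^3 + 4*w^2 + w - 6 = (w + 3)*(w^2 + w - 2) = (w + 2)*(w + 3)*(w - 1)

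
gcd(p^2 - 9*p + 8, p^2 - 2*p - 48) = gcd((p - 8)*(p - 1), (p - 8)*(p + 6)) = p - 8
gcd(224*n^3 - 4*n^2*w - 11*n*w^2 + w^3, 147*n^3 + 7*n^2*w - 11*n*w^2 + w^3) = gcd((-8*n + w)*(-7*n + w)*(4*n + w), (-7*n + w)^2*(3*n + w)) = -7*n + w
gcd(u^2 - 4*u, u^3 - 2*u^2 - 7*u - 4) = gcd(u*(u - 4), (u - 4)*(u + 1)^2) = u - 4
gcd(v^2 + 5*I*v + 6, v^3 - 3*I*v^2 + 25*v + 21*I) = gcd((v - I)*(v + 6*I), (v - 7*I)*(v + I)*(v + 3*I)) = 1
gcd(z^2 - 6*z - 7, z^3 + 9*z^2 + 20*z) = 1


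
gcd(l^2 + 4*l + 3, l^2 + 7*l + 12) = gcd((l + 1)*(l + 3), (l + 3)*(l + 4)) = l + 3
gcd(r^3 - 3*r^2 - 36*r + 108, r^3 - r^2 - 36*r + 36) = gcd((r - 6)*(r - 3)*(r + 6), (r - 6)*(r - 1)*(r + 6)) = r^2 - 36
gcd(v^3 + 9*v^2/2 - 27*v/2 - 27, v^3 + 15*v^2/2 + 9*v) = v^2 + 15*v/2 + 9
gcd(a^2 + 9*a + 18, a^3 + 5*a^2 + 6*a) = a + 3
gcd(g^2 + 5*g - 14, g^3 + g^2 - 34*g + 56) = g^2 + 5*g - 14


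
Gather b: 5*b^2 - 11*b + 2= 5*b^2 - 11*b + 2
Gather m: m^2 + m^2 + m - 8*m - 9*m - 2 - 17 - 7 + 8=2*m^2 - 16*m - 18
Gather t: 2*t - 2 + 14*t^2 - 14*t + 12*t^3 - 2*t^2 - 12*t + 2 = 12*t^3 + 12*t^2 - 24*t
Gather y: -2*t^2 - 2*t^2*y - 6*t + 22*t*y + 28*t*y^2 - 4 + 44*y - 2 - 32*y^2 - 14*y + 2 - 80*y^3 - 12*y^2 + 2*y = -2*t^2 - 6*t - 80*y^3 + y^2*(28*t - 44) + y*(-2*t^2 + 22*t + 32) - 4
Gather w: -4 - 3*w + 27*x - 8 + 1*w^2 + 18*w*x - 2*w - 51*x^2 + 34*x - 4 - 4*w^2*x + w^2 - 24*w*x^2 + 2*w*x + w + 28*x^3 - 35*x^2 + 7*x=w^2*(2 - 4*x) + w*(-24*x^2 + 20*x - 4) + 28*x^3 - 86*x^2 + 68*x - 16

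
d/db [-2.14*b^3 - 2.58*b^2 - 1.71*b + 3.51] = -6.42*b^2 - 5.16*b - 1.71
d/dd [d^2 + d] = 2*d + 1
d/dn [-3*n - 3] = -3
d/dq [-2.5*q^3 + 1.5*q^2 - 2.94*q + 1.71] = -7.5*q^2 + 3.0*q - 2.94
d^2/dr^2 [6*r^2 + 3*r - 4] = 12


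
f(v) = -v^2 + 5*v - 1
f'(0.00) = 5.00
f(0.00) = -1.00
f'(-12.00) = 29.00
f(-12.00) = -205.00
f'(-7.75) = 20.50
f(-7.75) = -99.81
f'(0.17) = 4.66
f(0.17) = -0.18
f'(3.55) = -2.10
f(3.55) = 4.15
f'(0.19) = 4.62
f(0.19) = -0.09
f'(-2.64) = 10.28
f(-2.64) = -21.17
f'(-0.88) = 6.76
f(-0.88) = -6.17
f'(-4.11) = 13.22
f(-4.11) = -38.44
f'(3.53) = -2.06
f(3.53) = 4.19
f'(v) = 5 - 2*v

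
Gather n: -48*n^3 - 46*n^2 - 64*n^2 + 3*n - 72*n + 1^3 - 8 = -48*n^3 - 110*n^2 - 69*n - 7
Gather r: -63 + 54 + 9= 0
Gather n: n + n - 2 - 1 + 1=2*n - 2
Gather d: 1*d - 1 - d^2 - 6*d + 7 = -d^2 - 5*d + 6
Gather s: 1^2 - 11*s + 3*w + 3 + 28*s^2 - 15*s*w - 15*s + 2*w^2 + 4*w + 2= 28*s^2 + s*(-15*w - 26) + 2*w^2 + 7*w + 6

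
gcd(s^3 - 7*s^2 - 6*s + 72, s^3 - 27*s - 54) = s^2 - 3*s - 18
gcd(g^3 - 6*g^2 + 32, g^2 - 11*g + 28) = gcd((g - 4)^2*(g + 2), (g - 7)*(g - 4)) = g - 4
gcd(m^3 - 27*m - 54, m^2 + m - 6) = m + 3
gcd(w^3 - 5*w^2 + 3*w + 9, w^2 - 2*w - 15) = 1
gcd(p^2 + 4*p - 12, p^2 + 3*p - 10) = p - 2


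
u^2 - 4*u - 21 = (u - 7)*(u + 3)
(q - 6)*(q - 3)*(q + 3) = q^3 - 6*q^2 - 9*q + 54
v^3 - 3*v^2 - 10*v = v*(v - 5)*(v + 2)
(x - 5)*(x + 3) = x^2 - 2*x - 15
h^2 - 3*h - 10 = (h - 5)*(h + 2)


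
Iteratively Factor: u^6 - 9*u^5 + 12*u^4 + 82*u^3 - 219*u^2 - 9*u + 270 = (u - 5)*(u^5 - 4*u^4 - 8*u^3 + 42*u^2 - 9*u - 54) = (u - 5)*(u - 3)*(u^4 - u^3 - 11*u^2 + 9*u + 18) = (u - 5)*(u - 3)*(u - 2)*(u^3 + u^2 - 9*u - 9) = (u - 5)*(u - 3)*(u - 2)*(u + 1)*(u^2 - 9) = (u - 5)*(u - 3)^2*(u - 2)*(u + 1)*(u + 3)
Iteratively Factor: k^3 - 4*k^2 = (k)*(k^2 - 4*k) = k*(k - 4)*(k)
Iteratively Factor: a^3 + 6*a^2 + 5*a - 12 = (a + 3)*(a^2 + 3*a - 4) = (a - 1)*(a + 3)*(a + 4)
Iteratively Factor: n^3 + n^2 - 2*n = (n + 2)*(n^2 - n) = n*(n + 2)*(n - 1)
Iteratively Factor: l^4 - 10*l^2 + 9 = (l + 3)*(l^3 - 3*l^2 - l + 3) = (l - 1)*(l + 3)*(l^2 - 2*l - 3) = (l - 3)*(l - 1)*(l + 3)*(l + 1)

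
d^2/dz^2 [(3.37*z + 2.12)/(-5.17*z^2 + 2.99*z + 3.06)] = ((3.37*z + 2.12)*(10.34*z - 2.99)*(20.68*z - 5.98) + (104.5374*z + 1.7682)*(-5.17*z^2 + 2.99*z + 3.06))/(-5.17*z^2 + 2.99*z + 3.06)^3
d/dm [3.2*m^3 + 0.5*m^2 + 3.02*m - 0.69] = 9.6*m^2 + 1.0*m + 3.02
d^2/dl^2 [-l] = 0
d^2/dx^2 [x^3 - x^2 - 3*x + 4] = 6*x - 2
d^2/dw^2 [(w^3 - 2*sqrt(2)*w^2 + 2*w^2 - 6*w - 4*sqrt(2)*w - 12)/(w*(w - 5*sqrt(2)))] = 12*(sqrt(2)*w^3 + 4*w^3 - 6*w^2 + 30*sqrt(2)*w - 100)/(w^3*(w^3 - 15*sqrt(2)*w^2 + 150*w - 250*sqrt(2)))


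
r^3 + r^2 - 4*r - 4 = (r - 2)*(r + 1)*(r + 2)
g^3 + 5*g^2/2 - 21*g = g*(g - 7/2)*(g + 6)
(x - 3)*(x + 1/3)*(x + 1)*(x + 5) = x^4 + 10*x^3/3 - 12*x^2 - 58*x/3 - 5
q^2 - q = q*(q - 1)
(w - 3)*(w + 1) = w^2 - 2*w - 3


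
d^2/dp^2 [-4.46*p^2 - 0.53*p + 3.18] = -8.92000000000000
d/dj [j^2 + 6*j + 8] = 2*j + 6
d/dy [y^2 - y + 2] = 2*y - 1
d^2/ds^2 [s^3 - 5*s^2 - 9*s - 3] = 6*s - 10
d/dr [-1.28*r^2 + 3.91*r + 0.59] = 3.91 - 2.56*r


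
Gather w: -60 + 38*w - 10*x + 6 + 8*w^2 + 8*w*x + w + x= 8*w^2 + w*(8*x + 39) - 9*x - 54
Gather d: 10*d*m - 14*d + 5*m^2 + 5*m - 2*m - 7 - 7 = d*(10*m - 14) + 5*m^2 + 3*m - 14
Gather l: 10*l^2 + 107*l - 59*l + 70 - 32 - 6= 10*l^2 + 48*l + 32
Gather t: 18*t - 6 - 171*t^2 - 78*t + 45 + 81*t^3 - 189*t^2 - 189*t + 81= 81*t^3 - 360*t^2 - 249*t + 120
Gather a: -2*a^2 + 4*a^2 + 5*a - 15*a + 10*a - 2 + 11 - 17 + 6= 2*a^2 - 2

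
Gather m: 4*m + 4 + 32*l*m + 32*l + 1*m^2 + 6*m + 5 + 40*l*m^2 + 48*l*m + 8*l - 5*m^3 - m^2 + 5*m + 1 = 40*l*m^2 + 40*l - 5*m^3 + m*(80*l + 15) + 10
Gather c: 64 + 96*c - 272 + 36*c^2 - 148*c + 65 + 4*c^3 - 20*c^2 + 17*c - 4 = 4*c^3 + 16*c^2 - 35*c - 147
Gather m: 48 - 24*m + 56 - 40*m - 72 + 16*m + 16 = 48 - 48*m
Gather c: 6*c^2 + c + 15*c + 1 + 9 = 6*c^2 + 16*c + 10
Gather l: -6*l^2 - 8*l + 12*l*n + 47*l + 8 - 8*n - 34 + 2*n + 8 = -6*l^2 + l*(12*n + 39) - 6*n - 18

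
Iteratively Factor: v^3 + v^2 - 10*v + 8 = (v - 2)*(v^2 + 3*v - 4) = (v - 2)*(v - 1)*(v + 4)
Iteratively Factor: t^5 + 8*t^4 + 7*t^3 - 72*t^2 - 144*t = (t + 4)*(t^4 + 4*t^3 - 9*t^2 - 36*t) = (t - 3)*(t + 4)*(t^3 + 7*t^2 + 12*t) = t*(t - 3)*(t + 4)*(t^2 + 7*t + 12) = t*(t - 3)*(t + 4)^2*(t + 3)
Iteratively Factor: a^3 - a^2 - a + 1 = (a - 1)*(a^2 - 1) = (a - 1)*(a + 1)*(a - 1)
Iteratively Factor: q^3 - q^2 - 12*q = (q)*(q^2 - q - 12) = q*(q + 3)*(q - 4)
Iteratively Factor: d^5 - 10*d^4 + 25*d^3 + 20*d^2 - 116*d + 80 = (d + 2)*(d^4 - 12*d^3 + 49*d^2 - 78*d + 40) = (d - 2)*(d + 2)*(d^3 - 10*d^2 + 29*d - 20) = (d - 2)*(d - 1)*(d + 2)*(d^2 - 9*d + 20) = (d - 4)*(d - 2)*(d - 1)*(d + 2)*(d - 5)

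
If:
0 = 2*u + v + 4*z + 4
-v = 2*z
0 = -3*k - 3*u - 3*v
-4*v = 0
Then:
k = 2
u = -2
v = 0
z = 0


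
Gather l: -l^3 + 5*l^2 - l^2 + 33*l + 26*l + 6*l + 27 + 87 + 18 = -l^3 + 4*l^2 + 65*l + 132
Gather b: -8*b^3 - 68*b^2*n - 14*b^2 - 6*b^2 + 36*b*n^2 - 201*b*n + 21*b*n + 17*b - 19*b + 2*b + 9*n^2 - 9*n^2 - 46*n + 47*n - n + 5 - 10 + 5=-8*b^3 + b^2*(-68*n - 20) + b*(36*n^2 - 180*n)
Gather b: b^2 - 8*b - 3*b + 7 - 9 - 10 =b^2 - 11*b - 12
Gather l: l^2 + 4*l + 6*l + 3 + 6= l^2 + 10*l + 9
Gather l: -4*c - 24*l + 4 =-4*c - 24*l + 4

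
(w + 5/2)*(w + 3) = w^2 + 11*w/2 + 15/2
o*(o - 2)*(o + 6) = o^3 + 4*o^2 - 12*o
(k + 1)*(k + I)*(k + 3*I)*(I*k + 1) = I*k^4 - 3*k^3 + I*k^3 - 3*k^2 + I*k^2 - 3*k + I*k - 3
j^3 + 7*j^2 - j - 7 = (j - 1)*(j + 1)*(j + 7)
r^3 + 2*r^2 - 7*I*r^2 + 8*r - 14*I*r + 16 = (r + 2)*(r - 8*I)*(r + I)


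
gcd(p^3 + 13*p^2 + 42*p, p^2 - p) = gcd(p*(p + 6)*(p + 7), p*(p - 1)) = p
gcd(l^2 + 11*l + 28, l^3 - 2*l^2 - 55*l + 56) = l + 7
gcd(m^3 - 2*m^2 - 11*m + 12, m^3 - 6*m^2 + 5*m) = m - 1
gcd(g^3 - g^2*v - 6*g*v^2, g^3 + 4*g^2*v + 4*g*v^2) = g^2 + 2*g*v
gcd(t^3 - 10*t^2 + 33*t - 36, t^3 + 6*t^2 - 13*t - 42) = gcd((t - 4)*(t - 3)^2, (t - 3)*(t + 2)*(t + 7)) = t - 3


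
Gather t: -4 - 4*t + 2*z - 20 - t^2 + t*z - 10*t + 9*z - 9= -t^2 + t*(z - 14) + 11*z - 33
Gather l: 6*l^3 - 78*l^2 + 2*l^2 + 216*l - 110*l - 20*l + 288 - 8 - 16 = 6*l^3 - 76*l^2 + 86*l + 264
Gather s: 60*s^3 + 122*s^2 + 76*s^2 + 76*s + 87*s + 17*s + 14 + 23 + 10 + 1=60*s^3 + 198*s^2 + 180*s + 48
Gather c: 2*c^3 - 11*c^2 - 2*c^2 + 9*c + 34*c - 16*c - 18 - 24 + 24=2*c^3 - 13*c^2 + 27*c - 18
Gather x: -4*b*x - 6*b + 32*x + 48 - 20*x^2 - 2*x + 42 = -6*b - 20*x^2 + x*(30 - 4*b) + 90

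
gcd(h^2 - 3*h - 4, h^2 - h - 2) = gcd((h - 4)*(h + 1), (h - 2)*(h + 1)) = h + 1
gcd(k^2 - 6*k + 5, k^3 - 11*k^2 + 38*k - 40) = k - 5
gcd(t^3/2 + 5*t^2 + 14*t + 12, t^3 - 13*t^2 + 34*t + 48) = 1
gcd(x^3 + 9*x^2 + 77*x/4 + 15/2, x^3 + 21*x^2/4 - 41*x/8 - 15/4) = x^2 + 13*x/2 + 3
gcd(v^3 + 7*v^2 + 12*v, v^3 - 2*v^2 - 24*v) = v^2 + 4*v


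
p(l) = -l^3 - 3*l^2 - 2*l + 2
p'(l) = -3*l^2 - 6*l - 2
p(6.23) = -368.70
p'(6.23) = -155.82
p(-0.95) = 2.05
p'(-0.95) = 0.99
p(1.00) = -4.00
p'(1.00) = -11.00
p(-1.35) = 1.69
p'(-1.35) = 0.63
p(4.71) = -178.46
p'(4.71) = -96.81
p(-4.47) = 40.31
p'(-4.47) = -35.12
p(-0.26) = 2.33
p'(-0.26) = -0.64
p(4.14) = -128.66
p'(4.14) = -78.26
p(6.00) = -334.00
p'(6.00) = -146.00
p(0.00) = 2.00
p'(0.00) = -2.00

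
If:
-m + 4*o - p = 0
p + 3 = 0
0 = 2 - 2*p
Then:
No Solution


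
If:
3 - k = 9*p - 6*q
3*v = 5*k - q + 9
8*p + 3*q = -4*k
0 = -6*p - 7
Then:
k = 193/54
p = -7/6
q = -134/81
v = 4621/486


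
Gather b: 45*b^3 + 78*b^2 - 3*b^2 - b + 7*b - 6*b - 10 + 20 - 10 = 45*b^3 + 75*b^2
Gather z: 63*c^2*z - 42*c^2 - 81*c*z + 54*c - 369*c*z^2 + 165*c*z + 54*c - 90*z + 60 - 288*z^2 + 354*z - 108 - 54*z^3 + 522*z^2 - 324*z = -42*c^2 + 108*c - 54*z^3 + z^2*(234 - 369*c) + z*(63*c^2 + 84*c - 60) - 48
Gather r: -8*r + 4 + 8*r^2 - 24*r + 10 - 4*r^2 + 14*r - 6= 4*r^2 - 18*r + 8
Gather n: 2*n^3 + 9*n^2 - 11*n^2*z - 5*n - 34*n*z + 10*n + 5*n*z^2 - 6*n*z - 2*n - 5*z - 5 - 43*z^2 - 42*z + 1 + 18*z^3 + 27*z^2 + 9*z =2*n^3 + n^2*(9 - 11*z) + n*(5*z^2 - 40*z + 3) + 18*z^3 - 16*z^2 - 38*z - 4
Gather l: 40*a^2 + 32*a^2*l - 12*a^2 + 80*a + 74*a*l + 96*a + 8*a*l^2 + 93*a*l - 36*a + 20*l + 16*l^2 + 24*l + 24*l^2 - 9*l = 28*a^2 + 140*a + l^2*(8*a + 40) + l*(32*a^2 + 167*a + 35)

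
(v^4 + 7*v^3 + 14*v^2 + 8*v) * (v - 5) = v^5 + 2*v^4 - 21*v^3 - 62*v^2 - 40*v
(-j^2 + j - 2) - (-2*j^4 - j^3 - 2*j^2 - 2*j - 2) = 2*j^4 + j^3 + j^2 + 3*j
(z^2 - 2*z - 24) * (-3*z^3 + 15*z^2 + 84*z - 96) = -3*z^5 + 21*z^4 + 126*z^3 - 624*z^2 - 1824*z + 2304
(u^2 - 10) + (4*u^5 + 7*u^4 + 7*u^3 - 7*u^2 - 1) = 4*u^5 + 7*u^4 + 7*u^3 - 6*u^2 - 11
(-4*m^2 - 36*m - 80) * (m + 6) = -4*m^3 - 60*m^2 - 296*m - 480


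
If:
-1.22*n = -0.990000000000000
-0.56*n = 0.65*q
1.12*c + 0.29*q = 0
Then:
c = 0.18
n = 0.81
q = -0.70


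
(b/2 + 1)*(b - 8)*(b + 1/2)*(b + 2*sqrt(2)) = b^4/2 - 11*b^3/4 + sqrt(2)*b^3 - 19*b^2/2 - 11*sqrt(2)*b^2/2 - 19*sqrt(2)*b - 4*b - 8*sqrt(2)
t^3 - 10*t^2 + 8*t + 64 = (t - 8)*(t - 4)*(t + 2)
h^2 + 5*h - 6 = (h - 1)*(h + 6)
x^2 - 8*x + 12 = (x - 6)*(x - 2)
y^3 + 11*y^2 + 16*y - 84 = (y - 2)*(y + 6)*(y + 7)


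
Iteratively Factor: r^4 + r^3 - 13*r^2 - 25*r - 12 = (r + 1)*(r^3 - 13*r - 12) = (r + 1)*(r + 3)*(r^2 - 3*r - 4) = (r + 1)^2*(r + 3)*(r - 4)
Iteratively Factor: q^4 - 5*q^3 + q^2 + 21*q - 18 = (q - 3)*(q^3 - 2*q^2 - 5*q + 6) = (q - 3)^2*(q^2 + q - 2) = (q - 3)^2*(q + 2)*(q - 1)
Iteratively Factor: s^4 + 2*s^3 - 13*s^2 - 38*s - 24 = (s + 2)*(s^3 - 13*s - 12) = (s + 1)*(s + 2)*(s^2 - s - 12) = (s + 1)*(s + 2)*(s + 3)*(s - 4)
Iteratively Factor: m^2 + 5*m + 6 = (m + 3)*(m + 2)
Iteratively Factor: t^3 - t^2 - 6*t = (t)*(t^2 - t - 6) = t*(t + 2)*(t - 3)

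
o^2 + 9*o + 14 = (o + 2)*(o + 7)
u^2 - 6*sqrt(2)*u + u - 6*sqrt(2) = (u + 1)*(u - 6*sqrt(2))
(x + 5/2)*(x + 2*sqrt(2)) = x^2 + 5*x/2 + 2*sqrt(2)*x + 5*sqrt(2)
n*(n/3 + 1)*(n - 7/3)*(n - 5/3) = n^4/3 - n^3/3 - 73*n^2/27 + 35*n/9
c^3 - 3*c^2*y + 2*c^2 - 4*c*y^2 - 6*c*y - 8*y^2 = (c + 2)*(c - 4*y)*(c + y)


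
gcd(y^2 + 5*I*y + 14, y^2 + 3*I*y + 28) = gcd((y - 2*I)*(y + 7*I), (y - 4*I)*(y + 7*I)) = y + 7*I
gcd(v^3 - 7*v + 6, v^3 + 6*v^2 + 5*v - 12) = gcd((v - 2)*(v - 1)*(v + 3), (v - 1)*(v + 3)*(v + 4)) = v^2 + 2*v - 3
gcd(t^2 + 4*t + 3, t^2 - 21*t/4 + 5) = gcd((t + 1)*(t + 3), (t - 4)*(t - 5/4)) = 1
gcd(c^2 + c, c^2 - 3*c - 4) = c + 1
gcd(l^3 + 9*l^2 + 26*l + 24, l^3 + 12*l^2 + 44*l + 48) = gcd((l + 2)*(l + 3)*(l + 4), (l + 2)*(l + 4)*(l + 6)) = l^2 + 6*l + 8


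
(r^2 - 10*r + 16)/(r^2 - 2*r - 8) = (-r^2 + 10*r - 16)/(-r^2 + 2*r + 8)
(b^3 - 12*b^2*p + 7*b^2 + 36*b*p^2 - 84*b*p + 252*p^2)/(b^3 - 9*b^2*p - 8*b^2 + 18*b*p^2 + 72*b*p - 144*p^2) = (-b^2 + 6*b*p - 7*b + 42*p)/(-b^2 + 3*b*p + 8*b - 24*p)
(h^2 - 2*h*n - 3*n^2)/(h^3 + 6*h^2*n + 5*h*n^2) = (h - 3*n)/(h*(h + 5*n))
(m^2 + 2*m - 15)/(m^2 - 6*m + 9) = (m + 5)/(m - 3)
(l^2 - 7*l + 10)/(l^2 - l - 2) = (l - 5)/(l + 1)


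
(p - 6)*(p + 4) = p^2 - 2*p - 24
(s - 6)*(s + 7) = s^2 + s - 42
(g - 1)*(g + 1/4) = g^2 - 3*g/4 - 1/4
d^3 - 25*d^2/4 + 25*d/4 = d*(d - 5)*(d - 5/4)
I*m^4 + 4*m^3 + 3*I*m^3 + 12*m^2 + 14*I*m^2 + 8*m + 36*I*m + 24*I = (m + 2)*(m - 6*I)*(m + 2*I)*(I*m + I)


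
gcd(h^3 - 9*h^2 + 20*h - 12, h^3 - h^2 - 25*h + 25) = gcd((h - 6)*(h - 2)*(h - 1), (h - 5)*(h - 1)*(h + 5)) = h - 1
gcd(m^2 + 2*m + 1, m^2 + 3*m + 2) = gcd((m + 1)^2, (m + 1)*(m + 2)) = m + 1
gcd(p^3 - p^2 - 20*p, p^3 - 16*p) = p^2 + 4*p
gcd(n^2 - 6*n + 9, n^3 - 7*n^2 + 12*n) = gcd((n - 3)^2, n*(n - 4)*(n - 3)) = n - 3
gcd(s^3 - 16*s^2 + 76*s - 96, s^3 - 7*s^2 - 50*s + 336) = s^2 - 14*s + 48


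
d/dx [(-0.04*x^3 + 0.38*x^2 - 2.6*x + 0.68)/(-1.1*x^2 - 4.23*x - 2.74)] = (0.044*x^4 + 0.3384*x^3 - 4.1386*x^2 - 0.586399999999999*x + 10.0004)/(1.21*x^4 + 9.306*x^3 + 23.9209*x^2 + 23.1804*x + 7.5076)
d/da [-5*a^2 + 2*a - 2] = 2 - 10*a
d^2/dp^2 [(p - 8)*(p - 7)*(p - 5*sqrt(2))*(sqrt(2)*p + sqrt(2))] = 12*sqrt(2)*p^2 - 84*sqrt(2)*p - 60*p + 82*sqrt(2) + 280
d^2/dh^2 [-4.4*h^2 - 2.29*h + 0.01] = -8.80000000000000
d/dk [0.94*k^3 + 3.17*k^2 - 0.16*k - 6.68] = 2.82*k^2 + 6.34*k - 0.16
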